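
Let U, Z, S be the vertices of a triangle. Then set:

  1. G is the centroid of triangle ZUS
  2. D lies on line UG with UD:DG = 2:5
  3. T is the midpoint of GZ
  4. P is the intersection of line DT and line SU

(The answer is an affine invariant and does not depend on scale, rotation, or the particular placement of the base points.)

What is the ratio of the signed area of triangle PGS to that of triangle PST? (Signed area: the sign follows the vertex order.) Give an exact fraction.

Set U = (0, 0), Z = (1, 0), S = (0, 1); any affine frame gives the same invariant.
1. G is the centroid of triangle ZUS ⇒ G = (1/3, 1/3)
2. D lies on line UG with UD:DG = 2:5 ⇒ D = (2/21, 2/21)
3. T is the midpoint of GZ ⇒ T = (2/3, 1/6)
4. P is the intersection of line DT and line SU ⇒ P = (0, 1/12)
2·[PGS] = 11/36, 2·[PST] = -11/18
[PGS]:[PST] = 11/36:-11/18 = -1/2

[PGS]:[PST] = -1/2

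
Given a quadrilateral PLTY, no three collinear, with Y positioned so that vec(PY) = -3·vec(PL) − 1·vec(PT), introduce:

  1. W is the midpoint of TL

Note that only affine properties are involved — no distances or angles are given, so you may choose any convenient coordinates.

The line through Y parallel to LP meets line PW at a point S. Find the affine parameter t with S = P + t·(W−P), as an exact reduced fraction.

t = -2

Assign P = (0, 0), L = (1, 0), T = (0, 1), Y = (-3, -1) — the answer is frame-independent, so this choice is without loss of generality.
1. W is the midpoint of TL ⇒ W = (1/2, 1/2)
through Y parallel to LP: direction (-1, 0); meets PW at S = (-1, -1)
S = P + t·(W−P) with t = -2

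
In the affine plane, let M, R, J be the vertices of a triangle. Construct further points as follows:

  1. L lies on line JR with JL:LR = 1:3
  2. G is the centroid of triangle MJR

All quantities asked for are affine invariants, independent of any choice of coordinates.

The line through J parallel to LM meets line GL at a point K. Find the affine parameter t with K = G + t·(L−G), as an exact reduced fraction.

t = 5/2

Work in coordinates with M = (0, 0), R = (1, 0), J = (0, 1).
1. L lies on line JR with JL:LR = 1:3 ⇒ L = (1/4, 3/4)
2. G is the centroid of triangle MJR ⇒ G = (1/3, 1/3)
through J parallel to LM: direction (-1/4, -3/4); meets GL at K = (1/8, 11/8)
K = G + t·(L−G) with t = 5/2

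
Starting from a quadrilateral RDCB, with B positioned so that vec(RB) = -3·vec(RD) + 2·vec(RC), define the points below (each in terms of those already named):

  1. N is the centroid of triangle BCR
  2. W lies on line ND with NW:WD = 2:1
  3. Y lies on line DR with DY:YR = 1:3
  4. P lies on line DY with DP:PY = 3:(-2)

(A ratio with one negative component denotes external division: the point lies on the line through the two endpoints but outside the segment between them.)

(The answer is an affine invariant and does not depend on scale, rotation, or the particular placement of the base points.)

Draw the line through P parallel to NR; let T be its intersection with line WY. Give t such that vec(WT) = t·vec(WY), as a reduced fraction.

t = -5

Work in coordinates with R = (0, 0), D = (1, 0), C = (0, 1), B = (-3, 2).
1. N is the centroid of triangle BCR ⇒ N = (-1, 1)
2. W lies on line ND with NW:WD = 2:1 ⇒ W = (1/3, 1/3)
3. Y lies on line DR with DY:YR = 1:3 ⇒ Y = (3/4, 0)
4. P lies on line DY with DP:PY = 3:(-2) ⇒ P = (1/4, 0)
through P parallel to NR: direction (1, -1); meets WY at T = (-7/4, 2)
T = W + t·(Y−W) with t = -5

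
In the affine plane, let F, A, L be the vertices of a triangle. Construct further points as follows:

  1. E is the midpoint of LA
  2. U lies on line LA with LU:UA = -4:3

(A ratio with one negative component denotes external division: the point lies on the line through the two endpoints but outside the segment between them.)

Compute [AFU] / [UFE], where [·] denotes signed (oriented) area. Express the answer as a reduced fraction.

Work in coordinates with F = (0, 0), A = (1, 0), L = (0, 1).
1. E is the midpoint of LA ⇒ E = (1/2, 1/2)
2. U lies on line LA with LU:UA = -4:3 ⇒ U = (4, -3)
2·[AFU] = 3, 2·[UFE] = -7/2
[AFU]:[UFE] = 3:-7/2 = -6/7

[AFU]:[UFE] = -6/7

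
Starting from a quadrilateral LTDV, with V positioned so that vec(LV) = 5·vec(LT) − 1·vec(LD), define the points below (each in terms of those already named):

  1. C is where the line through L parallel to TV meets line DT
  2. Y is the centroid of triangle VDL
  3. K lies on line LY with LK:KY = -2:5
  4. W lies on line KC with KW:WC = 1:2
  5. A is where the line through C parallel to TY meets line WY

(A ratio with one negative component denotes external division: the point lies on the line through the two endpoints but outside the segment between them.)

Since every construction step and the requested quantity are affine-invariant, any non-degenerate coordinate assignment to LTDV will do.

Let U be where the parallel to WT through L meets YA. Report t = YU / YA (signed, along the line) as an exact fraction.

t = 5/6

Choose coordinates L = (0, 0), T = (1, 0), D = (0, 1), V = (5, -1).
1. C is where the line through L parallel to TV meets line DT ⇒ C = (4/3, -1/3)
2. Y is the centroid of triangle VDL ⇒ Y = (5/3, 0)
3. K lies on line LY with LK:KY = -2:5 ⇒ K = (-10/9, 0)
4. W lies on line KC with KW:WC = 1:2 ⇒ W = (-8/27, -1/9)
5. A is where the line through C parallel to TY meets line WY ⇒ A = (-38/9, -1/3)
through L parallel to WT: direction (35/27, 1/9); meets YA at U = (-175/54, -5/18)
U = Y + t·(A−Y) with t = 5/6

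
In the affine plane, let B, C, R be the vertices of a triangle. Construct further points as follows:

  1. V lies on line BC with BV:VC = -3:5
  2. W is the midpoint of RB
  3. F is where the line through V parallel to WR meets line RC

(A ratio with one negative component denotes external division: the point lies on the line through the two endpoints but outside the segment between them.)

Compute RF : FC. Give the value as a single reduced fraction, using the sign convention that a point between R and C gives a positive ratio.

Assign B = (0, 0), C = (1, 0), R = (0, 1) — the answer is frame-independent, so this choice is without loss of generality.
1. V lies on line BC with BV:VC = -3:5 ⇒ V = (-3/2, 0)
2. W is the midpoint of RB ⇒ W = (0, 1/2)
3. F is where the line through V parallel to WR meets line RC ⇒ F = (-3/2, 5/2)
F = R + t·(C−R) with t = -3/2, so RF:FC = t:(1−t) = -3/2:5/2

RF:FC = -3/5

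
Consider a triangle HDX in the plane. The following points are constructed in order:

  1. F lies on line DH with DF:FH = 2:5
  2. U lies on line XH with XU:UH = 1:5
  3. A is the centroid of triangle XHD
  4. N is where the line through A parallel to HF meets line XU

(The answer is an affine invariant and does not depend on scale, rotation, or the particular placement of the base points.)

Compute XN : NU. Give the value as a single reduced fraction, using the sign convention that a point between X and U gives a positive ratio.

XN:NU = -4/3

Work in coordinates with H = (0, 0), D = (1, 0), X = (0, 1).
1. F lies on line DH with DF:FH = 2:5 ⇒ F = (5/7, 0)
2. U lies on line XH with XU:UH = 1:5 ⇒ U = (0, 5/6)
3. A is the centroid of triangle XHD ⇒ A = (1/3, 1/3)
4. N is where the line through A parallel to HF meets line XU ⇒ N = (0, 1/3)
N = X + t·(U−X) with t = 4, so XN:NU = t:(1−t) = 4:-3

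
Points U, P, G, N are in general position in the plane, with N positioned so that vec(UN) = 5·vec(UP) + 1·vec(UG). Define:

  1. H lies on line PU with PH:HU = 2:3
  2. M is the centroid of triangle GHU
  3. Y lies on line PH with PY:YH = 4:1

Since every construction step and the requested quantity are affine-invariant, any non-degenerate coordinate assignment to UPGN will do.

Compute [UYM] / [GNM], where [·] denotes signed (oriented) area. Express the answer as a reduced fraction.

[UYM]:[GNM] = -17/250

Assign U = (0, 0), P = (1, 0), G = (0, 1), N = (5, 1) — the answer is frame-independent, so this choice is without loss of generality.
1. H lies on line PU with PH:HU = 2:3 ⇒ H = (3/5, 0)
2. M is the centroid of triangle GHU ⇒ M = (1/5, 1/3)
3. Y lies on line PH with PY:YH = 4:1 ⇒ Y = (17/25, 0)
2·[UYM] = 17/75, 2·[GNM] = -10/3
[UYM]:[GNM] = 17/75:-10/3 = -17/250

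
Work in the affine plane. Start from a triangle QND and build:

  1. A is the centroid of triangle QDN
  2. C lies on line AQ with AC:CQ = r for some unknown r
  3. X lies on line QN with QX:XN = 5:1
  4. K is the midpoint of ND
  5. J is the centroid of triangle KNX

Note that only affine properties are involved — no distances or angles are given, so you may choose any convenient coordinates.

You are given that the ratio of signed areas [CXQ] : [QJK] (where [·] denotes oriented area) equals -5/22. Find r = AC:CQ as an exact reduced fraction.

Work in coordinates with Q = (0, 0), N = (1, 0), D = (0, 1).
1. A is the centroid of triangle QDN ⇒ A = (1/3, 1/3)
2. With AC:CQ = r, write λ = r/(r+1) so C = A + λ·(Q−A); C is affine-linear in λ
3. X lies on line QN with QX:XN = 5:1 ⇒ X = (5/6, 0)
4. K is the midpoint of ND ⇒ K = (1/2, 1/2)
5. J is the centroid of triangle KNX ⇒ J = (7/9, 1/6)
Every point depending on C is an affine combination of C and λ-independent points, so each such coordinate is linear in λ; the λ² term in each signed area is a multiple of (Q−A)×(Q−A) = 0, so 2·[CXQ] and 2·[QJK] are each linear in λ. Evaluating at λ=0 and λ=1:
  2·[CXQ] = 5/18·λ − 5/18,   2·[QJK] = 11/36
So [CXQ]:[QJK] = (5/18·λ − 5/18) / (11/36). Setting this equal to -5/22:
  5/18·λ − 5/18 = -5/22·(11/36)  ⇒  λ = 3/4
Then r = λ/(1−λ) = (3/4)/(1/4) = 3. Check: with r = 3, C = (1/12, 1/12) and [CXQ]:[QJK] = -5/22 as required.

r = 3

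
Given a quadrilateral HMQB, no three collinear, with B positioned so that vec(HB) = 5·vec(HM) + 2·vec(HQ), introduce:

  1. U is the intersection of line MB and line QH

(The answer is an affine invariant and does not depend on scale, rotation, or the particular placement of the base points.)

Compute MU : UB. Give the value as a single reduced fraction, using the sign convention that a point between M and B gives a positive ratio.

Set H = (0, 0), M = (1, 0), Q = (0, 1), B = (5, 2); any affine frame gives the same invariant.
1. U is the intersection of line MB and line QH ⇒ U = (0, -1/2)
U = M + t·(B−M) with t = -1/4, so MU:UB = t:(1−t) = -1/4:5/4

MU:UB = -1/5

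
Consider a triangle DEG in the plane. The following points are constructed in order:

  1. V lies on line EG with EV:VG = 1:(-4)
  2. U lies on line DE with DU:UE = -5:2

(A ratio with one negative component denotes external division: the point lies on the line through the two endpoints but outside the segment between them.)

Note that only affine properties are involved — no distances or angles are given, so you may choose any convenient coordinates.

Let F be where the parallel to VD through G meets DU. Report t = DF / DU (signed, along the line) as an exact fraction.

Choose coordinates D = (0, 0), E = (1, 0), G = (0, 1).
1. V lies on line EG with EV:VG = 1:(-4) ⇒ V = (4/3, -1/3)
2. U lies on line DE with DU:UE = -5:2 ⇒ U = (5/3, 0)
through G parallel to VD: direction (-4/3, 1/3); meets DU at F = (4, 0)
F = D + t·(U−D) with t = 12/5

t = 12/5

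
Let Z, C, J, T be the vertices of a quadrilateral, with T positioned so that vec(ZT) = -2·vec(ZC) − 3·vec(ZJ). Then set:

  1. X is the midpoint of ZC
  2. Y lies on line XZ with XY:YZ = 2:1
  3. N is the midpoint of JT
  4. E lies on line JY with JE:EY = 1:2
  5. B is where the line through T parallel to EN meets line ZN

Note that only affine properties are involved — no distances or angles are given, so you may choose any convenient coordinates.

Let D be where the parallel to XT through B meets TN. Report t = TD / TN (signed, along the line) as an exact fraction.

Set Z = (0, 0), C = (1, 0), J = (0, 1), T = (-2, -3); any affine frame gives the same invariant.
1. X is the midpoint of ZC ⇒ X = (1/2, 0)
2. Y lies on line XZ with XY:YZ = 2:1 ⇒ Y = (1/6, 0)
3. N is the midpoint of JT ⇒ N = (-1, -1)
4. E lies on line JY with JE:EY = 1:2 ⇒ E = (1/18, 2/3)
5. B is where the line through T parallel to EN meets line ZN ⇒ B = (-3/11, -3/11)
through B parallel to XT: direction (-5/2, -3); meets TN at D = (-13/11, -15/11)
D = T + t·(N−T) with t = 9/11

t = 9/11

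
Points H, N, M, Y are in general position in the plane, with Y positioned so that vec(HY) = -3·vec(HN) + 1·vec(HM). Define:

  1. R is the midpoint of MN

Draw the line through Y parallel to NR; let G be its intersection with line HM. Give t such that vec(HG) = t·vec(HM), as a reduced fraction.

t = -2

Choose coordinates H = (0, 0), N = (1, 0), M = (0, 1), Y = (-3, 1).
1. R is the midpoint of MN ⇒ R = (1/2, 1/2)
through Y parallel to NR: direction (-1/2, 1/2); meets HM at G = (0, -2)
G = H + t·(M−H) with t = -2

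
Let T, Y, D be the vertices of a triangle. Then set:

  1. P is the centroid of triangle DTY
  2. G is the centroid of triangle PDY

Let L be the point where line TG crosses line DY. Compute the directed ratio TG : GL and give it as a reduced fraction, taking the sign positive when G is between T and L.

Assign T = (0, 0), Y = (1, 0), D = (0, 1) — the answer is frame-independent, so this choice is without loss of generality.
1. P is the centroid of triangle DTY ⇒ P = (1/3, 1/3)
2. G is the centroid of triangle PDY ⇒ G = (4/9, 4/9)
line TG meets DY at L = (1/2, 1/2)
G = T + t·(L−T) with t = 8/9, so TG:GL = 8/9:1/9

TG:GL = 8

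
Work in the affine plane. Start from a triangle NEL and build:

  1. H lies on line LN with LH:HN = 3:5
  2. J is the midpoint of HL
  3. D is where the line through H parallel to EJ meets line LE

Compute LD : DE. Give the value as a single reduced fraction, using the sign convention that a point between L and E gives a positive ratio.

LD:DE = -2

Assign N = (0, 0), E = (1, 0), L = (0, 1) — the answer is frame-independent, so this choice is without loss of generality.
1. H lies on line LN with LH:HN = 3:5 ⇒ H = (0, 5/8)
2. J is the midpoint of HL ⇒ J = (0, 13/16)
3. D is where the line through H parallel to EJ meets line LE ⇒ D = (2, -1)
D = L + t·(E−L) with t = 2, so LD:DE = t:(1−t) = 2:-1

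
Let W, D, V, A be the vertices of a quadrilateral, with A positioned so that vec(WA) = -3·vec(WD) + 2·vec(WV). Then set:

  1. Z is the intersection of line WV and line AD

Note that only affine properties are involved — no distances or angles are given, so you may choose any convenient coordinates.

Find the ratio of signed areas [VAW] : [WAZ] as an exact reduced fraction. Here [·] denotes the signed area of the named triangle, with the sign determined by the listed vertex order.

Choose coordinates W = (0, 0), D = (1, 0), V = (0, 1), A = (-3, 2).
1. Z is the intersection of line WV and line AD ⇒ Z = (0, 1/2)
2·[VAW] = 3, 2·[WAZ] = -3/2
[VAW]:[WAZ] = 3:-3/2 = -2

[VAW]:[WAZ] = -2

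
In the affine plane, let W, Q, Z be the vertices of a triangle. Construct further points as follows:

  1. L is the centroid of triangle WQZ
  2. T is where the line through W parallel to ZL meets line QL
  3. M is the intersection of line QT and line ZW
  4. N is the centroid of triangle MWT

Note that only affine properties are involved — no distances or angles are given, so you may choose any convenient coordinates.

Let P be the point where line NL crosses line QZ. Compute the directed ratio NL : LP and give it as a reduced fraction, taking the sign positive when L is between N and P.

Set W = (0, 0), Q = (1, 0), Z = (0, 1); any affine frame gives the same invariant.
1. L is the centroid of triangle WQZ ⇒ L = (1/3, 1/3)
2. T is where the line through W parallel to ZL meets line QL ⇒ T = (-1/3, 2/3)
3. M is the intersection of line QT and line ZW ⇒ M = (0, 1/2)
4. N is the centroid of triangle MWT ⇒ N = (-1/9, 7/18)
line NL meets QZ at P = (5/7, 2/7)
L = N + t·(P−N) with t = 7/13, so NL:LP = 7/13:6/13

NL:LP = 7/6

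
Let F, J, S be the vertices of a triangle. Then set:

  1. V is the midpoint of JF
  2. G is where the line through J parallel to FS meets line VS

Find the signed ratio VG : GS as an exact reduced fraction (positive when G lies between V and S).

Assign F = (0, 0), J = (1, 0), S = (0, 1) — the answer is frame-independent, so this choice is without loss of generality.
1. V is the midpoint of JF ⇒ V = (1/2, 0)
2. G is where the line through J parallel to FS meets line VS ⇒ G = (1, -1)
G = V + t·(S−V) with t = -1, so VG:GS = t:(1−t) = -1:2

VG:GS = -1/2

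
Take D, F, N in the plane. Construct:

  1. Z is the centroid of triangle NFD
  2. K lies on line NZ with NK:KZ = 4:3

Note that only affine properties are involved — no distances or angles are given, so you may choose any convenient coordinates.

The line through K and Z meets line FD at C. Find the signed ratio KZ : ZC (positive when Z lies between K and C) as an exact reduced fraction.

Set D = (0, 0), F = (1, 0), N = (0, 1); any affine frame gives the same invariant.
1. Z is the centroid of triangle NFD ⇒ Z = (1/3, 1/3)
2. K lies on line NZ with NK:KZ = 4:3 ⇒ K = (4/21, 13/21)
line KZ meets FD at C = (1/2, 0)
Z = K + t·(C−K) with t = 6/13, so KZ:ZC = 6/13:7/13

KZ:ZC = 6/7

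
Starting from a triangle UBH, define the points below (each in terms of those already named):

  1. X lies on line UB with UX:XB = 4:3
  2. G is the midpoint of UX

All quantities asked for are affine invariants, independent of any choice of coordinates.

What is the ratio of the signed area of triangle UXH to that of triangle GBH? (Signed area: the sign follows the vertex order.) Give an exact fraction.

Set U = (0, 0), B = (1, 0), H = (0, 1); any affine frame gives the same invariant.
1. X lies on line UB with UX:XB = 4:3 ⇒ X = (4/7, 0)
2. G is the midpoint of UX ⇒ G = (2/7, 0)
2·[UXH] = 4/7, 2·[GBH] = 5/7
[UXH]:[GBH] = 4/7:5/7 = 4/5

[UXH]:[GBH] = 4/5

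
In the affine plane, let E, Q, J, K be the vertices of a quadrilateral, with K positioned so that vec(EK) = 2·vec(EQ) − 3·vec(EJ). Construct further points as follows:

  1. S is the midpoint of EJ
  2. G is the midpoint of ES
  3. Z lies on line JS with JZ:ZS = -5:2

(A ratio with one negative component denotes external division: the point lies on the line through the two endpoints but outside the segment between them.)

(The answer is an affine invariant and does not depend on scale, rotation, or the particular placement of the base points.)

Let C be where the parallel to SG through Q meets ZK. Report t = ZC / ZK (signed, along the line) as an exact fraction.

t = 1/2

Choose coordinates E = (0, 0), Q = (1, 0), J = (0, 1), K = (2, -3).
1. S is the midpoint of EJ ⇒ S = (0, 1/2)
2. G is the midpoint of ES ⇒ G = (0, 1/4)
3. Z lies on line JS with JZ:ZS = -5:2 ⇒ Z = (0, 1/6)
through Q parallel to SG: direction (0, -1/4); meets ZK at C = (1, -17/12)
C = Z + t·(K−Z) with t = 1/2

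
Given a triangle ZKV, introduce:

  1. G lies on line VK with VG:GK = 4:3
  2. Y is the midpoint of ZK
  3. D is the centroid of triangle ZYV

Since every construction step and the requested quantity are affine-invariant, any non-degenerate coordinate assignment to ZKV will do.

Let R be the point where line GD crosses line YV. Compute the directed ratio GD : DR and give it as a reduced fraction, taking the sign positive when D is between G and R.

GD:DR = -19/7

Set Z = (0, 0), K = (1, 0), V = (0, 1); any affine frame gives the same invariant.
1. G lies on line VK with VG:GK = 4:3 ⇒ G = (4/7, 3/7)
2. Y is the midpoint of ZK ⇒ Y = (1/2, 0)
3. D is the centroid of triangle ZYV ⇒ D = (1/6, 1/3)
line GD meets YV at R = (6/19, 7/19)
D = G + t·(R−G) with t = 19/12, so GD:DR = 19/12:-7/12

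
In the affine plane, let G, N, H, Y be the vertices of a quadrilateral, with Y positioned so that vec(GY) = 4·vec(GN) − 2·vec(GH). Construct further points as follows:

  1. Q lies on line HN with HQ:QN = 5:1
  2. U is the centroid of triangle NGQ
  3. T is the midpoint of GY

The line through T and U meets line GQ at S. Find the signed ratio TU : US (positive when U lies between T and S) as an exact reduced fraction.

TU:US = 20

Work in coordinates with G = (0, 0), N = (1, 0), H = (0, 1), Y = (4, -2).
1. Q lies on line HN with HQ:QN = 5:1 ⇒ Q = (5/6, 1/6)
2. U is the centroid of triangle NGQ ⇒ U = (11/18, 1/18)
3. T is the midpoint of GY ⇒ T = (2, -1)
line TU meets GQ at S = (13/24, 13/120)
U = T + t·(S−T) with t = 20/21, so TU:US = 20/21:1/21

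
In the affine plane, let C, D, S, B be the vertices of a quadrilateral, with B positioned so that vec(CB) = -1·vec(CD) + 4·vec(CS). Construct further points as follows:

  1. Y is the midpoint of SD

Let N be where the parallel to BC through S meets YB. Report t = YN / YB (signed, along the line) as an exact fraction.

Choose coordinates C = (0, 0), D = (1, 0), S = (0, 1), B = (-1, 4).
1. Y is the midpoint of SD ⇒ Y = (1/2, 1/2)
through S parallel to BC: direction (1, -4); meets YB at N = (-2/5, 13/5)
N = Y + t·(B−Y) with t = 3/5

t = 3/5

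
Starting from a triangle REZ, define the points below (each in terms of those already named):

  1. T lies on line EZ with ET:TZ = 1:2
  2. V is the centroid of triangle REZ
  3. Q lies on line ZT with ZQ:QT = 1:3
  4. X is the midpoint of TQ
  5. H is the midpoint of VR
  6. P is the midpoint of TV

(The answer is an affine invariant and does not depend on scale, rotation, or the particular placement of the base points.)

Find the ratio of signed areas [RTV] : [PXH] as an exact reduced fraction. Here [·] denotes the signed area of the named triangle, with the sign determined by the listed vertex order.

Assign R = (0, 0), E = (1, 0), Z = (0, 1) — the answer is frame-independent, so this choice is without loss of generality.
1. T lies on line EZ with ET:TZ = 1:2 ⇒ T = (2/3, 1/3)
2. V is the centroid of triangle REZ ⇒ V = (1/3, 1/3)
3. Q lies on line ZT with ZQ:QT = 1:3 ⇒ Q = (1/6, 5/6)
4. X is the midpoint of TQ ⇒ X = (5/12, 7/12)
5. H is the midpoint of VR ⇒ H = (1/6, 1/6)
6. P is the midpoint of TV ⇒ P = (1/2, 1/3)
2·[RTV] = 1/9, 2·[PXH] = 7/72
[RTV]:[PXH] = 1/9:7/72 = 8/7

[RTV]:[PXH] = 8/7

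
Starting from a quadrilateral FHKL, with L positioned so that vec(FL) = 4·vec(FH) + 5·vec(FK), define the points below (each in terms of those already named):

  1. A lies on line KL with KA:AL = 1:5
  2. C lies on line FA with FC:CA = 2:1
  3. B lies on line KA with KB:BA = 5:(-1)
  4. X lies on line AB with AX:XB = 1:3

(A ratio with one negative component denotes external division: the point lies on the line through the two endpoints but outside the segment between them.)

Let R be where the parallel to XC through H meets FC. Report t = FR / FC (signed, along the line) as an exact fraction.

t = -43/2

Choose coordinates F = (0, 0), H = (1, 0), K = (0, 1), L = (4, 5).
1. A lies on line KL with KA:AL = 1:5 ⇒ A = (2/3, 5/3)
2. C lies on line FA with FC:CA = 2:1 ⇒ C = (4/9, 10/9)
3. B lies on line KA with KB:BA = 5:(-1) ⇒ B = (5/6, 11/6)
4. X lies on line AB with AX:XB = 1:3 ⇒ X = (17/24, 41/24)
through H parallel to XC: direction (-19/72, -43/72); meets FC at R = (-86/9, -215/9)
R = F + t·(C−F) with t = -43/2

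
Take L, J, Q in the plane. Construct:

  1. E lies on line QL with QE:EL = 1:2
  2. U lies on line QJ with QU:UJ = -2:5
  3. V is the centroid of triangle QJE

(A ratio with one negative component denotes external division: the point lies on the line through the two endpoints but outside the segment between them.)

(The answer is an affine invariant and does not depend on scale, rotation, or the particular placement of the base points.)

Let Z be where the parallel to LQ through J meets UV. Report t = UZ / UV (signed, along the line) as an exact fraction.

t = 5/3

Set L = (0, 0), J = (1, 0), Q = (0, 1); any affine frame gives the same invariant.
1. E lies on line QL with QE:EL = 1:2 ⇒ E = (0, 2/3)
2. U lies on line QJ with QU:UJ = -2:5 ⇒ U = (-2/3, 5/3)
3. V is the centroid of triangle QJE ⇒ V = (1/3, 5/9)
through J parallel to LQ: direction (0, 1); meets UV at Z = (1, -5/27)
Z = U + t·(V−U) with t = 5/3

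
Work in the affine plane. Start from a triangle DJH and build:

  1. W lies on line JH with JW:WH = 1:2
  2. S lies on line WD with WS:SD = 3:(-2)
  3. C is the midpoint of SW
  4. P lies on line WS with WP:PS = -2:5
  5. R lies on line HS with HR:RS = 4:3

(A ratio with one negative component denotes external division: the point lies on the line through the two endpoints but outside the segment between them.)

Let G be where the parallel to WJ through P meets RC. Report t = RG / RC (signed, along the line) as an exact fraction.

t = 52/3

Choose coordinates D = (0, 0), J = (1, 0), H = (0, 1).
1. W lies on line JH with JW:WH = 1:2 ⇒ W = (2/3, 1/3)
2. S lies on line WD with WS:SD = 3:(-2) ⇒ S = (-4/3, -2/3)
3. C is the midpoint of SW ⇒ C = (-1/3, -1/6)
4. P lies on line WS with WP:PS = -2:5 ⇒ P = (2, 1)
5. R lies on line HS with HR:RS = 4:3 ⇒ R = (-16/21, 1/21)
through P parallel to WJ: direction (1/3, -1/3); meets RC at G = (20/3, -11/3)
G = R + t·(C−R) with t = 52/3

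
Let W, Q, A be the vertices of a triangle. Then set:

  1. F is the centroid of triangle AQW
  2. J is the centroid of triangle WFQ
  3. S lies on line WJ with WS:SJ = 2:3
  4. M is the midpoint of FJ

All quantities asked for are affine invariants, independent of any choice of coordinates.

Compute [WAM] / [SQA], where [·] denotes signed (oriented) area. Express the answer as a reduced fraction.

[WAM]:[SQA] = -1/2

Set W = (0, 0), Q = (1, 0), A = (0, 1); any affine frame gives the same invariant.
1. F is the centroid of triangle AQW ⇒ F = (1/3, 1/3)
2. J is the centroid of triangle WFQ ⇒ J = (4/9, 1/9)
3. S lies on line WJ with WS:SJ = 2:3 ⇒ S = (8/45, 2/45)
4. M is the midpoint of FJ ⇒ M = (7/18, 2/9)
2·[WAM] = -7/18, 2·[SQA] = 7/9
[WAM]:[SQA] = -7/18:7/9 = -1/2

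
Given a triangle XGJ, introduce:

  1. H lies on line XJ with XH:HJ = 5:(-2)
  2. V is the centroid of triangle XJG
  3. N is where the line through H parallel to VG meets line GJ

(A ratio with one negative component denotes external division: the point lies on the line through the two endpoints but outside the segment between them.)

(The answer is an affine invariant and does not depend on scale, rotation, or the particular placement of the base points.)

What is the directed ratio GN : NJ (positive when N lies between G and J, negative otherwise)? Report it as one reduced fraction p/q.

Work in coordinates with X = (0, 0), G = (1, 0), J = (0, 1).
1. H lies on line XJ with XH:HJ = 5:(-2) ⇒ H = (0, 5/3)
2. V is the centroid of triangle XJG ⇒ V = (1/3, 1/3)
3. N is where the line through H parallel to VG meets line GJ ⇒ N = (-4/3, 7/3)
N = G + t·(J−G) with t = 7/3, so GN:NJ = t:(1−t) = 7/3:-4/3

GN:NJ = -7/4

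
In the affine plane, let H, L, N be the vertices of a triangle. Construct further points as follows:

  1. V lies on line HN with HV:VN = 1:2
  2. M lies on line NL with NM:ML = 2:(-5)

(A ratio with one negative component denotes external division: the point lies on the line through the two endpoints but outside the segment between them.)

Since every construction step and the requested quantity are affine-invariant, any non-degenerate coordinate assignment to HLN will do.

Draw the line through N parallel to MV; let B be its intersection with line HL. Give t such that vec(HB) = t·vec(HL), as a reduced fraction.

Assign H = (0, 0), L = (1, 0), N = (0, 1) — the answer is frame-independent, so this choice is without loss of generality.
1. V lies on line HN with HV:VN = 1:2 ⇒ V = (0, 1/3)
2. M lies on line NL with NM:ML = 2:(-5) ⇒ M = (-2/3, 5/3)
through N parallel to MV: direction (2/3, -4/3); meets HL at B = (1/2, 0)
B = H + t·(L−H) with t = 1/2

t = 1/2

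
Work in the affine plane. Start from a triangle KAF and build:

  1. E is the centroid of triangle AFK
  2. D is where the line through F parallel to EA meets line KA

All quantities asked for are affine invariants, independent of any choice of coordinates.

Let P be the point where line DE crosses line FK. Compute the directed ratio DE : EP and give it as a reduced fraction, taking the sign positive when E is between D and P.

DE:EP = 5

Assign K = (0, 0), A = (1, 0), F = (0, 1) — the answer is frame-independent, so this choice is without loss of generality.
1. E is the centroid of triangle AFK ⇒ E = (1/3, 1/3)
2. D is where the line through F parallel to EA meets line KA ⇒ D = (2, 0)
line DE meets FK at P = (0, 2/5)
E = D + t·(P−D) with t = 5/6, so DE:EP = 5/6:1/6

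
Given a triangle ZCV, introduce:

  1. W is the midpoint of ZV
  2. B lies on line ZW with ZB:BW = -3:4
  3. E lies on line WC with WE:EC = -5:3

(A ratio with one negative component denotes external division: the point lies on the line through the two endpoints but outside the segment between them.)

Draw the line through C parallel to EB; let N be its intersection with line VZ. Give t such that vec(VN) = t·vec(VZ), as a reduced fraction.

Assign Z = (0, 0), C = (1, 0), V = (0, 1) — the answer is frame-independent, so this choice is without loss of generality.
1. W is the midpoint of ZV ⇒ W = (0, 1/2)
2. B lies on line ZW with ZB:BW = -3:4 ⇒ B = (0, -3/2)
3. E lies on line WC with WE:EC = -5:3 ⇒ E = (5/2, -3/4)
through C parallel to EB: direction (-5/2, -3/4); meets VZ at N = (0, -3/10)
N = V + t·(Z−V) with t = 13/10

t = 13/10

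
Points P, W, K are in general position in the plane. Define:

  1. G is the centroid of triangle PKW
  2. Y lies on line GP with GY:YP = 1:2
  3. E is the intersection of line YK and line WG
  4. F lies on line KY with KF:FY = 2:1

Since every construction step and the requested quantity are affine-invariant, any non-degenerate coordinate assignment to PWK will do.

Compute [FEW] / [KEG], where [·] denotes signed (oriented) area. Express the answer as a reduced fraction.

Choose coordinates P = (0, 0), W = (1, 0), K = (0, 1).
1. G is the centroid of triangle PKW ⇒ G = (1/3, 1/3)
2. Y lies on line GP with GY:YP = 1:2 ⇒ Y = (2/9, 2/9)
3. E is the intersection of line YK and line WG ⇒ E = (1/6, 5/12)
4. F lies on line KY with KF:FY = 2:1 ⇒ F = (4/27, 13/27)
2·[FEW] = 5/108, 2·[KEG] = 1/12
[FEW]:[KEG] = 5/108:1/12 = 5/9

[FEW]:[KEG] = 5/9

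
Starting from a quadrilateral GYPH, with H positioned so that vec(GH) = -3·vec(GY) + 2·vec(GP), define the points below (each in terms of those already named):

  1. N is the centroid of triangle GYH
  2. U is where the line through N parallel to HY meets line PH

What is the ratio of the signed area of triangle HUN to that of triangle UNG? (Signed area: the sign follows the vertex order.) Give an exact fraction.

[HUN]:[UNG] = -1/2

Set G = (0, 0), Y = (1, 0), P = (0, 1), H = (-3, 2); any affine frame gives the same invariant.
1. N is the centroid of triangle GYH ⇒ N = (-2/3, 2/3)
2. U is where the line through N parallel to HY meets line PH ⇒ U = (-4, 7/3)
2·[HUN] = 5/9, 2·[UNG] = -10/9
[HUN]:[UNG] = 5/9:-10/9 = -1/2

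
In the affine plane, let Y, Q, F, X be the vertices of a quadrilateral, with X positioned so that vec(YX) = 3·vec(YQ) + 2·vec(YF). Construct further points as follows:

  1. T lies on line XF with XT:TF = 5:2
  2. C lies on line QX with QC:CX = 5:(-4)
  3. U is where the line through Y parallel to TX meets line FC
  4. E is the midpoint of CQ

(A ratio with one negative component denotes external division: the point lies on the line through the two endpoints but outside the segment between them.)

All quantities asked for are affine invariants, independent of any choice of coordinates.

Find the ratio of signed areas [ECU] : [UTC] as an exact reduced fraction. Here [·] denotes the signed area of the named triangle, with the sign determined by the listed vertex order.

[ECU]:[UTC] = 35/16

Assign Y = (0, 0), Q = (1, 0), F = (0, 1), X = (3, 2) — the answer is frame-independent, so this choice is without loss of generality.
1. T lies on line XF with XT:TF = 5:2 ⇒ T = (6/7, 9/7)
2. C lies on line QX with QC:CX = 5:(-4) ⇒ C = (11, 10)
3. U is where the line through Y parallel to TX meets line FC ⇒ U = (-33/16, -11/16)
4. E is the midpoint of CQ ⇒ E = (6, 5)
2·[ECU] = 95/8, 2·[UTC] = 38/7
[ECU]:[UTC] = 95/8:38/7 = 35/16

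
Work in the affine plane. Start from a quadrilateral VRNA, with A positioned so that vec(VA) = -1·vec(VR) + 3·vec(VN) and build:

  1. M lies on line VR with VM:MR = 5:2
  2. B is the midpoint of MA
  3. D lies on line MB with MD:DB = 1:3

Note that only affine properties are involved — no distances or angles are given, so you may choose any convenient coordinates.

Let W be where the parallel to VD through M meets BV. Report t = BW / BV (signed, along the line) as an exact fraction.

Choose coordinates V = (0, 0), R = (1, 0), N = (0, 1), A = (-1, 3).
1. M lies on line VR with VM:MR = 5:2 ⇒ M = (5/7, 0)
2. B is the midpoint of MA ⇒ B = (-1/7, 3/2)
3. D lies on line MB with MD:DB = 1:3 ⇒ D = (1/2, 3/8)
through M parallel to VD: direction (1/2, 3/8); meets BV at W = (1/21, -1/2)
W = B + t·(V−B) with t = 4/3

t = 4/3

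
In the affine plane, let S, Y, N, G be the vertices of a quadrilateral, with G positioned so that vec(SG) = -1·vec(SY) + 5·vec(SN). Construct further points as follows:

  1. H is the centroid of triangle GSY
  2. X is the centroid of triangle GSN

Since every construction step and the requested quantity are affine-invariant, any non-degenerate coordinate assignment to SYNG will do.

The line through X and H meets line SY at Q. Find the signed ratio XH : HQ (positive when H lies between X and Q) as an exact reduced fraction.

XH:HQ = 1/5

Choose coordinates S = (0, 0), Y = (1, 0), N = (0, 1), G = (-1, 5).
1. H is the centroid of triangle GSY ⇒ H = (0, 5/3)
2. X is the centroid of triangle GSN ⇒ X = (-1/3, 2)
line XH meets SY at Q = (5/3, 0)
H = X + t·(Q−X) with t = 1/6, so XH:HQ = 1/6:5/6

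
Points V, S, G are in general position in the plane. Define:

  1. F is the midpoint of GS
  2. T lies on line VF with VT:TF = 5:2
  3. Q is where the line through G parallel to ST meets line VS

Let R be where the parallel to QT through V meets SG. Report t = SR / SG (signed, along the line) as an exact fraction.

t = -25/76

Choose coordinates V = (0, 0), S = (1, 0), G = (0, 1).
1. F is the midpoint of GS ⇒ F = (1/2, 1/2)
2. T lies on line VF with VT:TF = 5:2 ⇒ T = (5/14, 5/14)
3. Q is where the line through G parallel to ST meets line VS ⇒ Q = (9/5, 0)
through V parallel to QT: direction (-101/70, 5/14); meets SG at R = (101/76, -25/76)
R = S + t·(G−S) with t = -25/76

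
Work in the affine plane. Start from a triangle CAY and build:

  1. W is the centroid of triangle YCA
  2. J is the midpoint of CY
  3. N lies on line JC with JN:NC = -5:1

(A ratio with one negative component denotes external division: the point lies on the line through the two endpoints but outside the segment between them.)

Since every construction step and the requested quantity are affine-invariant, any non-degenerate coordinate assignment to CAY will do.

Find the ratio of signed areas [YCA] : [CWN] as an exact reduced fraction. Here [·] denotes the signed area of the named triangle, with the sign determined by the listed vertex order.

Work in coordinates with C = (0, 0), A = (1, 0), Y = (0, 1).
1. W is the centroid of triangle YCA ⇒ W = (1/3, 1/3)
2. J is the midpoint of CY ⇒ J = (0, 1/2)
3. N lies on line JC with JN:NC = -5:1 ⇒ N = (0, -1/8)
2·[YCA] = 1, 2·[CWN] = -1/24
[YCA]:[CWN] = 1:-1/24 = -24

[YCA]:[CWN] = -24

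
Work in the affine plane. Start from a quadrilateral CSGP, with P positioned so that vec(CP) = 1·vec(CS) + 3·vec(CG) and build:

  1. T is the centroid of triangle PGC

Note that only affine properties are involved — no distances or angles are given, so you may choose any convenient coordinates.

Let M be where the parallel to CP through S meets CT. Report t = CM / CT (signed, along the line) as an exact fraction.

t = -9

Set C = (0, 0), S = (1, 0), G = (0, 1), P = (1, 3); any affine frame gives the same invariant.
1. T is the centroid of triangle PGC ⇒ T = (1/3, 4/3)
through S parallel to CP: direction (1, 3); meets CT at M = (-3, -12)
M = C + t·(T−C) with t = -9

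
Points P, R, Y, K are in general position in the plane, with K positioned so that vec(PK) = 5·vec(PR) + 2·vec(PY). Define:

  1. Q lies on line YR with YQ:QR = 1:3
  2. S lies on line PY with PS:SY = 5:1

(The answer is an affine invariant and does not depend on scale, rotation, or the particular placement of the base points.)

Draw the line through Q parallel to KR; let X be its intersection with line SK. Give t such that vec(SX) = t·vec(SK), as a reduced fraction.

Work in coordinates with P = (0, 0), R = (1, 0), Y = (0, 1), K = (5, 2).
1. Q lies on line YR with YQ:QR = 1:3 ⇒ Q = (1/4, 3/4)
2. S lies on line PY with PS:SY = 5:1 ⇒ S = (0, 5/6)
through Q parallel to KR: direction (-4, -2); meets SK at X = (25/32, 65/64)
X = S + t·(K−S) with t = 5/32

t = 5/32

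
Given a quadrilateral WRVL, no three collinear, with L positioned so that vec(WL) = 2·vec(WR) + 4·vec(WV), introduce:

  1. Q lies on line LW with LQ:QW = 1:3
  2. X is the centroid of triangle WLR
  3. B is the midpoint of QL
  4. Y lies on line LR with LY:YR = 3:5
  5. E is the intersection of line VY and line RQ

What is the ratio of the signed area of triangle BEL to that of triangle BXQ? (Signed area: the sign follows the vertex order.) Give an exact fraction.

[BEL]:[BXQ] = -8/11

Choose coordinates W = (0, 0), R = (1, 0), V = (0, 1), L = (2, 4).
1. Q lies on line LW with LQ:QW = 1:3 ⇒ Q = (3/2, 3)
2. X is the centroid of triangle WLR ⇒ X = (1, 4/3)
3. B is the midpoint of QL ⇒ B = (7/4, 7/2)
4. Y lies on line LR with LY:YR = 3:5 ⇒ Y = (13/8, 5/2)
5. E is the intersection of line VY and line RQ ⇒ E = (91/66, 25/11)
2·[BEL] = 4/33, 2·[BXQ] = -1/6
[BEL]:[BXQ] = 4/33:-1/6 = -8/11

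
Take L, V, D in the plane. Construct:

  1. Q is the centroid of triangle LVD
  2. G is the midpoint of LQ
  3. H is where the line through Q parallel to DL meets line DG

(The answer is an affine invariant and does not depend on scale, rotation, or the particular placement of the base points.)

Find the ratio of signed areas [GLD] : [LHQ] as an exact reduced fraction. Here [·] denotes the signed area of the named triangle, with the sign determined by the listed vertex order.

[GLD]:[LHQ] = -1/2

Work in coordinates with L = (0, 0), V = (1, 0), D = (0, 1).
1. Q is the centroid of triangle LVD ⇒ Q = (1/3, 1/3)
2. G is the midpoint of LQ ⇒ G = (1/6, 1/6)
3. H is where the line through Q parallel to DL meets line DG ⇒ H = (1/3, -2/3)
2·[GLD] = -1/6, 2·[LHQ] = 1/3
[GLD]:[LHQ] = -1/6:1/3 = -1/2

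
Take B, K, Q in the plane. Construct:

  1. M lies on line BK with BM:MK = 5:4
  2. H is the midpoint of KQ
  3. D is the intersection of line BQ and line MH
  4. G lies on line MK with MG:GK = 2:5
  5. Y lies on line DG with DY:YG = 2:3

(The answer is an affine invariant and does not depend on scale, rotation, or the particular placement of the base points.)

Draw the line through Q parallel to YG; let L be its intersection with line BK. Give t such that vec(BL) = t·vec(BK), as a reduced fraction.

t = 43/315

Assign B = (0, 0), K = (1, 0), Q = (0, 1) — the answer is frame-independent, so this choice is without loss of generality.
1. M lies on line BK with BM:MK = 5:4 ⇒ M = (5/9, 0)
2. H is the midpoint of KQ ⇒ H = (1/2, 1/2)
3. D is the intersection of line BQ and line MH ⇒ D = (0, 5)
4. G lies on line MK with MG:GK = 2:5 ⇒ G = (43/63, 0)
5. Y lies on line DG with DY:YG = 2:3 ⇒ Y = (86/315, 3)
through Q parallel to YG: direction (43/105, -3); meets BK at L = (43/315, 0)
L = B + t·(K−B) with t = 43/315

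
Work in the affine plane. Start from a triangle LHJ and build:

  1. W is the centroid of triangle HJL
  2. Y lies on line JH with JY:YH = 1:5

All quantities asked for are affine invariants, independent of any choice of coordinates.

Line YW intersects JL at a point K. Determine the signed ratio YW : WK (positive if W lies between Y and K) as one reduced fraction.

YW:WK = -1/2

Assign L = (0, 0), H = (1, 0), J = (0, 1) — the answer is frame-independent, so this choice is without loss of generality.
1. W is the centroid of triangle HJL ⇒ W = (1/3, 1/3)
2. Y lies on line JH with JY:YH = 1:5 ⇒ Y = (1/6, 5/6)
line YW meets JL at K = (0, 4/3)
W = Y + t·(K−Y) with t = -1, so YW:WK = -1:2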